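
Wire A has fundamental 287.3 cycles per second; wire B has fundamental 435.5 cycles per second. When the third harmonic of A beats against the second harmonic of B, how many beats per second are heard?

9.1 Hz

Third harmonic of the first: 3·287.3 = 861.9 Hz.
Second harmonic of the second: 2·435.5 = 871.0 Hz.
f_beat = |861.9 − 871.0| = 9.1 Hz.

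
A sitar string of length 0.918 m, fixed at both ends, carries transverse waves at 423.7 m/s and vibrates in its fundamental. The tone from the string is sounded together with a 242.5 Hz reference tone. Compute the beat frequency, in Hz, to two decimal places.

11.73 Hz

For a string fixed at both ends, f_n = n·v/(2L) = 1·423.7/(2·0.918) = 230.7734 Hz.
f_beat = |230.7734 − 242.5| = 11.73 Hz.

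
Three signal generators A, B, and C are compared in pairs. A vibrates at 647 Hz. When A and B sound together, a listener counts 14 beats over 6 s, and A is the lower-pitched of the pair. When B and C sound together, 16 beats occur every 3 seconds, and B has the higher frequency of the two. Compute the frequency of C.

A–B: Beat frequency = 14/6 = 2.3333 Hz.
B is above A, so f_B = 647 + 2.3333 = 649.3333 Hz.
B–C: Beat frequency = 16/3 = 5.3333 Hz.
C is below B, so f_C = 649.3333 − 5.3333 = 644 Hz.

644 Hz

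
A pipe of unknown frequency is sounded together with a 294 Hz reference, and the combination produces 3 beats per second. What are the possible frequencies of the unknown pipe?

|f − 294| = 3, so f = 294 ± 3.

291 Hz or 297 Hz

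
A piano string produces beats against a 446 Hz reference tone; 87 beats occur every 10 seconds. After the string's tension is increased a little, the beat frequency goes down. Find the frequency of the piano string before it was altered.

Beat frequency = 87/10 = 8.7 Hz.
|f − 446| = 8.7, so the piano string was at either 437.3 Hz or 454.7 Hz.
Higher tension means higher frequency; the adjustment raises the piano string's frequency.
The beat rate fell, so the adjustment moved the piano string toward 446 Hz — it must have started below the reference.

437.3 Hz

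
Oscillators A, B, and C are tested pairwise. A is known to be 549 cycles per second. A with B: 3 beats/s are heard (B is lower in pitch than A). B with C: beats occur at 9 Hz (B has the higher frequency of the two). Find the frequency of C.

537 Hz

B is below A, so f_B = 549 − 3 = 546 Hz.
C is below B, so f_C = 546 − 9 = 537 Hz.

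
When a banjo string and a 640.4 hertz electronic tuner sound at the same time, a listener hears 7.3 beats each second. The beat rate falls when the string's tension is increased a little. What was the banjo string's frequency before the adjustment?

|f − 640.4| = 7.3, so the banjo string was at either 633.1 Hz or 647.7 Hz.
Higher tension means higher frequency; the adjustment raises the banjo string's frequency.
The beat rate fell, so the adjustment moved the banjo string toward 640.4 Hz — it must have started below the reference.

633.1 Hz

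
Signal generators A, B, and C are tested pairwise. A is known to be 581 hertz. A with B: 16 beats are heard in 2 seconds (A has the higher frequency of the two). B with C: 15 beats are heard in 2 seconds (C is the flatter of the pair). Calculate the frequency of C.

A–B: Beat frequency = 16/2 = 8 Hz.
B is below A, so f_B = 581 − 8 = 573 Hz.
B–C: Beat frequency = 15/2 = 7.5 Hz.
C is below B, so f_C = 573 − 7.5 = 565.5 Hz.

565.5 Hz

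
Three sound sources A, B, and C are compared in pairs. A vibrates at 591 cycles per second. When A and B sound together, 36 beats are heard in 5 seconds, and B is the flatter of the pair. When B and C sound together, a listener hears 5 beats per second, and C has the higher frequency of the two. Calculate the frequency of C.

A–B: Beat frequency = 36/5 = 7.2 Hz.
B is below A, so f_B = 591 − 7.2 = 583.8 Hz.
C is above B, so f_C = 583.8 + 5 = 588.8 Hz.

588.8 Hz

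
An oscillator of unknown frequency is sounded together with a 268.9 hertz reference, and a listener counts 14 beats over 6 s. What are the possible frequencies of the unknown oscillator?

Beat frequency = 14/6 = 2.3333 Hz.
|f − 268.9| = 2.3333, so f = 268.9 ± 2.3333.

266.5667 Hz or 271.2333 Hz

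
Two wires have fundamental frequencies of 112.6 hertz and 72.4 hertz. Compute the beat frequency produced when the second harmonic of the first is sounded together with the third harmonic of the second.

Second harmonic of the first: 2·112.6 = 225.2 Hz.
Third harmonic of the second: 3·72.4 = 217.2 Hz.
f_beat = |225.2 − 217.2| = 8.0 Hz.

8.0 Hz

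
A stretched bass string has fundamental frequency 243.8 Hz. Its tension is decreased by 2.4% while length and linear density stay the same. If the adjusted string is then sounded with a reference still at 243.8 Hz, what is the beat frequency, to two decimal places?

2.94 Hz

For a string, f ∝ √T, so the new frequency is 243.8·√0.976 = 240.8566 Hz.
f_beat = |240.8566 − 243.8| = 2.94 Hz.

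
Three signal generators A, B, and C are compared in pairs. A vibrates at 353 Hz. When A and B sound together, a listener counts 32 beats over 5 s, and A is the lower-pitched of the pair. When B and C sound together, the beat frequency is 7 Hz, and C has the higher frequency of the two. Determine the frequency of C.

366.4 Hz

A–B: Beat frequency = 32/5 = 6.4 Hz.
B is above A, so f_B = 353 + 6.4 = 359.4 Hz.
C is above B, so f_C = 359.4 + 7 = 366.4 Hz.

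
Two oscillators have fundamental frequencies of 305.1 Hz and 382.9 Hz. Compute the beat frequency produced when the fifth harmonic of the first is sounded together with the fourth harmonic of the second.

6.1 Hz

Fifth harmonic of the first: 5·305.1 = 1525.5 Hz.
Fourth harmonic of the second: 4·382.9 = 1531.6 Hz.
f_beat = |1525.5 − 1531.6| = 6.1 Hz.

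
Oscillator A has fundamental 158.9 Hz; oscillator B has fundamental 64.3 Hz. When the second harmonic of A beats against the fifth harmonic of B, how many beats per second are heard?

3.7 Hz

Second harmonic of the first: 2·158.9 = 317.8 Hz.
Fifth harmonic of the second: 5·64.3 = 321.5 Hz.
f_beat = |317.8 − 321.5| = 3.7 Hz.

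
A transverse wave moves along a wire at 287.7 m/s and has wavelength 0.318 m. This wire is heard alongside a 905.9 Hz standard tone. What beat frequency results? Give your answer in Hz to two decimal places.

Source frequency f = v/λ = 287.7/0.318 = 904.7170 Hz.
f_beat = |904.7170 − 905.9| = 1.18 Hz.

1.18 Hz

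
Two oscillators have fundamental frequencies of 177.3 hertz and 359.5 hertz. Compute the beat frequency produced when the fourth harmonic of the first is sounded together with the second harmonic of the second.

Fourth harmonic of the first: 4·177.3 = 709.2 Hz.
Second harmonic of the second: 2·359.5 = 719.0 Hz.
f_beat = |709.2 − 719.0| = 9.8 Hz.

9.8 Hz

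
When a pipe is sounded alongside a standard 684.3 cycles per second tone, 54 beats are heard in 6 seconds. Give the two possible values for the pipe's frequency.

675.3 Hz or 693.3 Hz

Beat frequency = 54/6 = 9 Hz.
|f − 684.3| = 9, so f = 684.3 ± 9.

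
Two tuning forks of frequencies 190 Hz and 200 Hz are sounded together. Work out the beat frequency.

Beats arise from superposition of two nearby frequencies; the beat rate is |f₁ − f₂|.
|190 − 200| = 10 Hz.

10 Hz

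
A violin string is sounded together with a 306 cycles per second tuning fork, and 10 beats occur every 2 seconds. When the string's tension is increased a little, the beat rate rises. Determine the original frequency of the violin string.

Beat frequency = 10/2 = 5 Hz.
|f − 306| = 5, so the violin string was at either 301 Hz or 311 Hz.
Higher tension means higher frequency; the adjustment raises the violin string's frequency.
The beat rate rose, so the adjustment moved the violin string further from 306 Hz — it was already above the reference.

311 Hz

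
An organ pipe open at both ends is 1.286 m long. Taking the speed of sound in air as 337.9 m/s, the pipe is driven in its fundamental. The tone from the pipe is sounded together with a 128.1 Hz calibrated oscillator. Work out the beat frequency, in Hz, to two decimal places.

3.28 Hz

Open pipe: f_n = n·v/(2L) = 1·337.9/(2·1.286) = 131.3764 Hz.
f_beat = |131.3764 − 128.1| = 3.28 Hz.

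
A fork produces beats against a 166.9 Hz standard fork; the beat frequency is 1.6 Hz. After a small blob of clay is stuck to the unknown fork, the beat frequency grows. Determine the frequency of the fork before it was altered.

165.3 Hz

|f − 166.9| = 1.6, so the fork was at either 165.3 Hz or 168.5 Hz.
Adding mass to a fork lowers its frequency; the adjustment lowers the fork's frequency.
The beat rate rose, so the adjustment moved the fork further from 166.9 Hz — it was already below the reference.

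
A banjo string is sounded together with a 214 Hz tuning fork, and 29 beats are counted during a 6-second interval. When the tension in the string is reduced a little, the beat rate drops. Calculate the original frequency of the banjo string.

218.8333 Hz

Beat frequency = 29/6 = 4.8333 Hz.
|f − 214| = 4.8333, so the banjo string was at either 209.1667 Hz or 218.8333 Hz.
Lower tension means lower frequency; the adjustment lowers the banjo string's frequency.
The beat rate fell, so the adjustment moved the banjo string toward 214 Hz — it must have started above the reference.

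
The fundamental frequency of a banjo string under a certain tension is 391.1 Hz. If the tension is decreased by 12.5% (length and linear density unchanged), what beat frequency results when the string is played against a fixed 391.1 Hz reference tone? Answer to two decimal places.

25.26 Hz

For a string, f ∝ √T, so the new frequency is 391.1·√0.875 = 365.8406 Hz.
f_beat = |365.8406 − 391.1| = 25.26 Hz.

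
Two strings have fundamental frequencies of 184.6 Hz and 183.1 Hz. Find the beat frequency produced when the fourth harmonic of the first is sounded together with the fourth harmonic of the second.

Fourth harmonic of the first: 4·184.6 = 738.4 Hz.
Fourth harmonic of the second: 4·183.1 = 732.4 Hz.
f_beat = |738.4 − 732.4| = 6.0 Hz.

6.0 Hz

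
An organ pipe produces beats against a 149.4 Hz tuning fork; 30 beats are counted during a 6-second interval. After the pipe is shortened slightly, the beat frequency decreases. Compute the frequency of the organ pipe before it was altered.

144.4 Hz

Beat frequency = 30/6 = 5 Hz.
|f − 149.4| = 5, so the organ pipe was at either 144.4 Hz or 154.4 Hz.
A shorter pipe has a higher fundamental; the adjustment raises the organ pipe's frequency.
The beat rate fell, so the adjustment moved the organ pipe toward 149.4 Hz — it must have started below the reference.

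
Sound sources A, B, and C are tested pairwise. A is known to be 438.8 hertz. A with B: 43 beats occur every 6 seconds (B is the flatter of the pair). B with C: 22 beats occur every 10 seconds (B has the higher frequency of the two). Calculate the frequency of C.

429.4333 Hz

A–B: Beat frequency = 43/6 = 7.1667 Hz.
B is below A, so f_B = 438.8 − 7.1667 = 431.6333 Hz.
B–C: Beat frequency = 22/10 = 2.2 Hz.
C is below B, so f_C = 431.6333 − 2.2 = 429.4333 Hz.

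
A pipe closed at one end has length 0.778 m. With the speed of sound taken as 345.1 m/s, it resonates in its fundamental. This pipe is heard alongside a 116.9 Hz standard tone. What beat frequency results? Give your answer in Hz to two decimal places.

Closed pipe (odd harmonics): f_n = n·v/(4L) = 1·345.1/(4·0.778) = 110.8933 Hz.
f_beat = |110.8933 − 116.9| = 6.01 Hz.

6.01 Hz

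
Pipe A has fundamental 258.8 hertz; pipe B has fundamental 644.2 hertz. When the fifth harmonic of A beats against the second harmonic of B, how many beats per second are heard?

Fifth harmonic of the first: 5·258.8 = 1294.0 Hz.
Second harmonic of the second: 2·644.2 = 1288.4 Hz.
f_beat = |1294.0 − 1288.4| = 5.6 Hz.

5.6 Hz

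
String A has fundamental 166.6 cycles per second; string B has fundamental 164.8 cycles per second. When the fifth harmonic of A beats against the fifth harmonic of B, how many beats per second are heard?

9.0 Hz

Fifth harmonic of the first: 5·166.6 = 833.0 Hz.
Fifth harmonic of the second: 5·164.8 = 824.0 Hz.
f_beat = |833.0 − 824.0| = 9.0 Hz.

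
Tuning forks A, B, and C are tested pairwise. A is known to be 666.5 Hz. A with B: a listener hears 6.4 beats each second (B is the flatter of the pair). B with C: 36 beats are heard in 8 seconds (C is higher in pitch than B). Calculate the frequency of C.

664.6 Hz

B is below A, so f_B = 666.5 − 6.4 = 660.1 Hz.
B–C: Beat frequency = 36/8 = 4.5 Hz.
C is above B, so f_C = 660.1 + 4.5 = 664.6 Hz.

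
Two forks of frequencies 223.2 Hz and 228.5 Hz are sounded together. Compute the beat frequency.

5.3 Hz

f_beat = |f₁ − f₂|.
|223.2 − 228.5| = 5.3 Hz.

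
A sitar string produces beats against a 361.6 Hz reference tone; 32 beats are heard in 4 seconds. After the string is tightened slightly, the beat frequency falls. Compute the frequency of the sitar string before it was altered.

Beat frequency = 32/4 = 8 Hz.
|f − 361.6| = 8, so the sitar string was at either 353.6 Hz or 369.6 Hz.
Increasing tension raises a string's frequency; the adjustment raises the sitar string's frequency.
The beat rate fell, so the adjustment moved the sitar string toward 361.6 Hz — it must have started below the reference.

353.6 Hz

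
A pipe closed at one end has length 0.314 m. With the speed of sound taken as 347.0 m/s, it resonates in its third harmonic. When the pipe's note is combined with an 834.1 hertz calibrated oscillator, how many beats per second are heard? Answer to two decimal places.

5.28 Hz

Closed pipe (odd harmonics): f_n = n·v/(4L) = 3·347.0/(4·0.314) = 828.8217 Hz.
f_beat = |828.8217 − 834.1| = 5.28 Hz.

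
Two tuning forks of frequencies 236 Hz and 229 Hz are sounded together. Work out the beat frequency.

7 Hz

The beat frequency equals the magnitude of the frequency difference.
|236 − 229| = 7 Hz.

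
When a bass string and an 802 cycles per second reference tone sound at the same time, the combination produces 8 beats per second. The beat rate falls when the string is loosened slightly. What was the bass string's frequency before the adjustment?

810 Hz

|f − 802| = 8, so the bass string was at either 794 Hz or 810 Hz.
Reducing tension lowers a string's frequency; the adjustment lowers the bass string's frequency.
The beat rate fell, so the adjustment moved the bass string toward 802 Hz — it must have started above the reference.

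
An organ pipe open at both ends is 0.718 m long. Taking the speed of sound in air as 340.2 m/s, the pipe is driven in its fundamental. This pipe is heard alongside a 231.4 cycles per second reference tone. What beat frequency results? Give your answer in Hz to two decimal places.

5.51 Hz

Open pipe: f_n = n·v/(2L) = 1·340.2/(2·0.718) = 236.9081 Hz.
f_beat = |236.9081 − 231.4| = 5.51 Hz.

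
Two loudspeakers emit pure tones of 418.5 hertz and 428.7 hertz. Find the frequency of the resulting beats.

The beat frequency equals the magnitude of the frequency difference.
|418.5 − 428.7| = 10.2 Hz.

10.2 Hz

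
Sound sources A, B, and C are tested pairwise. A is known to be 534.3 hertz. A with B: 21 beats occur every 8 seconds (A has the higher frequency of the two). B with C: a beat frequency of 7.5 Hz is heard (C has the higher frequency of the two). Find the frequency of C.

539.175 Hz

A–B: Beat frequency = 21/8 = 2.625 Hz.
B is below A, so f_B = 534.3 − 2.625 = 531.675 Hz.
C is above B, so f_C = 531.675 + 7.5 = 539.175 Hz.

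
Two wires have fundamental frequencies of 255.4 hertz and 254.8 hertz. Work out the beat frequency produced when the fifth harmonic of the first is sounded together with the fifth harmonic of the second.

Fifth harmonic of the first: 5·255.4 = 1277.0 Hz.
Fifth harmonic of the second: 5·254.8 = 1274.0 Hz.
f_beat = |1277.0 − 1274.0| = 3.0 Hz.

3.0 Hz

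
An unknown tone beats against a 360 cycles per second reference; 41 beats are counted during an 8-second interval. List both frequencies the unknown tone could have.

354.875 Hz or 365.125 Hz

Beat frequency = 41/8 = 5.125 Hz.
|f − 360| = 5.125, so f = 360 ± 5.125.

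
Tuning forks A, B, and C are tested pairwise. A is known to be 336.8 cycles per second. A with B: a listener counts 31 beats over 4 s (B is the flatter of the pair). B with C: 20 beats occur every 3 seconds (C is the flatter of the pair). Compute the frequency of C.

A–B: Beat frequency = 31/4 = 7.75 Hz.
B is below A, so f_B = 336.8 − 7.75 = 329.05 Hz.
B–C: Beat frequency = 20/3 = 6.6667 Hz.
C is below B, so f_C = 329.05 − 6.6667 = 322.3833 Hz.

322.3833 Hz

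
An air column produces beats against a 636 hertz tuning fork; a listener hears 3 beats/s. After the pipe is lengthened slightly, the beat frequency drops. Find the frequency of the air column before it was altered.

639 Hz

|f − 636| = 3, so the air column was at either 633 Hz or 639 Hz.
A longer pipe has a lower fundamental; the adjustment lowers the air column's frequency.
The beat rate fell, so the adjustment moved the air column toward 636 Hz — it must have started above the reference.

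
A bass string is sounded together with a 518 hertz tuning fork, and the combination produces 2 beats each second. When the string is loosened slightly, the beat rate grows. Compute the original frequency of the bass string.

516 Hz

|f − 518| = 2, so the bass string was at either 516 Hz or 520 Hz.
Reducing tension lowers a string's frequency; the adjustment lowers the bass string's frequency.
The beat rate rose, so the adjustment moved the bass string further from 518 Hz — it was already below the reference.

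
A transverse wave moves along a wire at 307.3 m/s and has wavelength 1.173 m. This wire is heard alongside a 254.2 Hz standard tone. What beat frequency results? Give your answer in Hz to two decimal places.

7.78 Hz

Source frequency f = v/λ = 307.3/1.173 = 261.9778 Hz.
f_beat = |261.9778 − 254.2| = 7.78 Hz.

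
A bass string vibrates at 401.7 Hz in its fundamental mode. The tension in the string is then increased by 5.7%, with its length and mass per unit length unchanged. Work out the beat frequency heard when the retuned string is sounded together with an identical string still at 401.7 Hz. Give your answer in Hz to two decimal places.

11.29 Hz

For a string, f ∝ √T, so the new frequency is 401.7·√1.057 = 412.9898 Hz.
f_beat = |412.9898 − 401.7| = 11.29 Hz.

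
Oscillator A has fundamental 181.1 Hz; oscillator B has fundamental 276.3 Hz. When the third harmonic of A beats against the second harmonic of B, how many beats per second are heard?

9.3 Hz

Third harmonic of the first: 3·181.1 = 543.3 Hz.
Second harmonic of the second: 2·276.3 = 552.6 Hz.
f_beat = |543.3 − 552.6| = 9.3 Hz.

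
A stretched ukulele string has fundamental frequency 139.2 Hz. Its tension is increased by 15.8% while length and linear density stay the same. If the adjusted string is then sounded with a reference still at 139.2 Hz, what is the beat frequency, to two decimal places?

For a string, f ∝ √T, so the new frequency is 139.2·√1.158 = 149.7937 Hz.
f_beat = |149.7937 − 139.2| = 10.59 Hz.

10.59 Hz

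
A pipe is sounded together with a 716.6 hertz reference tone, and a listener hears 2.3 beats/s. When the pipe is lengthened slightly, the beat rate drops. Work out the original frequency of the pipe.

718.9 Hz

|f − 716.6| = 2.3, so the pipe was at either 714.3 Hz or 718.9 Hz.
A longer pipe has a lower fundamental; the adjustment lowers the pipe's frequency.
The beat rate fell, so the adjustment moved the pipe toward 716.6 Hz — it must have started above the reference.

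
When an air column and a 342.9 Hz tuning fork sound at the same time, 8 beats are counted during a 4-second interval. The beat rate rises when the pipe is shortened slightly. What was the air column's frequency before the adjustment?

344.9 Hz

Beat frequency = 8/4 = 2 Hz.
|f − 342.9| = 2, so the air column was at either 340.9 Hz or 344.9 Hz.
A shorter pipe has a higher fundamental; the adjustment raises the air column's frequency.
The beat rate rose, so the adjustment moved the air column further from 342.9 Hz — it was already above the reference.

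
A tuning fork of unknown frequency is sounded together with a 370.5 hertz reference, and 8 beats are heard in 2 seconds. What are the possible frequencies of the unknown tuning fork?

366.5 Hz or 374.5 Hz

Beat frequency = 8/2 = 4 Hz.
|f − 370.5| = 4, so f = 370.5 ± 4.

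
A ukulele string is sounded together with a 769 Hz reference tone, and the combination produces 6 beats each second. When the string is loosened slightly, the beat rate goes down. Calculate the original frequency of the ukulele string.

|f − 769| = 6, so the ukulele string was at either 763 Hz or 775 Hz.
Reducing tension lowers a string's frequency; the adjustment lowers the ukulele string's frequency.
The beat rate fell, so the adjustment moved the ukulele string toward 769 Hz — it must have started above the reference.

775 Hz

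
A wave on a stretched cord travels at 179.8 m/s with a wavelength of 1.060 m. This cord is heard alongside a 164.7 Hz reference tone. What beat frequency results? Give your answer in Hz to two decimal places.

Source frequency f = v/λ = 179.8/1.060 = 169.6226 Hz.
f_beat = |169.6226 − 164.7| = 4.92 Hz.

4.92 Hz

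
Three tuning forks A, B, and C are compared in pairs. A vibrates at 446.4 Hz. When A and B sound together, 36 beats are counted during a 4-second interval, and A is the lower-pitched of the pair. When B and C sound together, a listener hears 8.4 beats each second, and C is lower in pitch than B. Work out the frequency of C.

447 Hz

A–B: Beat frequency = 36/4 = 9 Hz.
B is above A, so f_B = 446.4 + 9 = 455.4 Hz.
C is below B, so f_C = 455.4 − 8.4 = 447 Hz.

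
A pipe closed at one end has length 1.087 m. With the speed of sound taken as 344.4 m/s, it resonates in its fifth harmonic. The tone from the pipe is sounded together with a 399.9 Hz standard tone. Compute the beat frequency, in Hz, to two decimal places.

Closed pipe (odd harmonics): f_n = n·v/(4L) = 5·344.4/(4·1.087) = 396.0442 Hz.
f_beat = |396.0442 − 399.9| = 3.86 Hz.

3.86 Hz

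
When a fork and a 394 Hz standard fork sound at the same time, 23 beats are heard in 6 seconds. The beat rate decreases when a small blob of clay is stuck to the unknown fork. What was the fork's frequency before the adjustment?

Beat frequency = 23/6 = 3.8333 Hz.
|f − 394| = 3.8333, so the fork was at either 390.1667 Hz or 397.8333 Hz.
Adding mass to a fork lowers its frequency; the adjustment lowers the fork's frequency.
The beat rate fell, so the adjustment moved the fork toward 394 Hz — it must have started above the reference.

397.8333 Hz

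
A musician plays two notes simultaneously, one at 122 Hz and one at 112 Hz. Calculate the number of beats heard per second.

10 Hz

Beats arise from superposition of two nearby frequencies; the beat rate is |f₁ − f₂|.
|122 − 112| = 10 Hz.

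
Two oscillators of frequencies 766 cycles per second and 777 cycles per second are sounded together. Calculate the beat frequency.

11 Hz

f_beat = |f₁ − f₂|.
|766 − 777| = 11 Hz.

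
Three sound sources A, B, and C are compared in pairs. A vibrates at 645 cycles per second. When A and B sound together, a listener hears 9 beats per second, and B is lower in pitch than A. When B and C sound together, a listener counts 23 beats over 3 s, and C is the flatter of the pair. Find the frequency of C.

B is below A, so f_B = 645 − 9 = 636 Hz.
B–C: Beat frequency = 23/3 = 7.6667 Hz.
C is below B, so f_C = 636 − 7.6667 = 628.3333 Hz.

628.3333 Hz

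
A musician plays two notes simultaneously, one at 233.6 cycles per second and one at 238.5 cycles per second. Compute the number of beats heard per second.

4.9 Hz

The beat frequency equals the magnitude of the frequency difference.
|233.6 − 238.5| = 4.9 Hz.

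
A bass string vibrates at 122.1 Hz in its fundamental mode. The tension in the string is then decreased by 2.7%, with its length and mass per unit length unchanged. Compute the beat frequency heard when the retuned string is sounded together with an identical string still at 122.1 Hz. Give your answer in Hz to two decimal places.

1.66 Hz

For a string, f ∝ √T, so the new frequency is 122.1·√0.973 = 120.4404 Hz.
f_beat = |120.4404 − 122.1| = 1.66 Hz.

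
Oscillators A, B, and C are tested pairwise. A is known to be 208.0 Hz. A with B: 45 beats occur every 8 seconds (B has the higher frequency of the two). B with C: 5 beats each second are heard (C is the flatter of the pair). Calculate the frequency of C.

208.625 Hz

A–B: Beat frequency = 45/8 = 5.625 Hz.
B is above A, so f_B = 208.0 + 5.625 = 213.625 Hz.
C is below B, so f_C = 213.625 − 5 = 208.625 Hz.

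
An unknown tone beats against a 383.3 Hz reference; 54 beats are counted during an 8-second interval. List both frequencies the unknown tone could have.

376.55 Hz or 390.05 Hz

Beat frequency = 54/8 = 6.75 Hz.
|f − 383.3| = 6.75, so f = 383.3 ± 6.75.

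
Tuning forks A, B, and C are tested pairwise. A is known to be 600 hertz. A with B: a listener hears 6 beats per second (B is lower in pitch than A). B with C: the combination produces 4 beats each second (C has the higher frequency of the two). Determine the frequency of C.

B is below A, so f_B = 600 − 6 = 594 Hz.
C is above B, so f_C = 594 + 4 = 598 Hz.

598 Hz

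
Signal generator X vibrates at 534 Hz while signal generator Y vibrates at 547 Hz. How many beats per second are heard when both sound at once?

Beats arise from superposition of two nearby frequencies; the beat rate is |f₁ − f₂|.
|534 − 547| = 13 Hz.

13 Hz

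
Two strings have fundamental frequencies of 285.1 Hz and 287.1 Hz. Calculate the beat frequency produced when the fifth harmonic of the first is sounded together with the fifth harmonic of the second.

10.0 Hz

Fifth harmonic of the first: 5·285.1 = 1425.5 Hz.
Fifth harmonic of the second: 5·287.1 = 1435.5 Hz.
f_beat = |1425.5 − 1435.5| = 10.0 Hz.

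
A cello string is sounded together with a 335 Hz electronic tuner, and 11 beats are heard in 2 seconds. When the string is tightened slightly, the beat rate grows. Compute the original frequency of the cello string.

340.5 Hz

Beat frequency = 11/2 = 5.5 Hz.
|f − 335| = 5.5, so the cello string was at either 329.5 Hz or 340.5 Hz.
Increasing tension raises a string's frequency; the adjustment raises the cello string's frequency.
The beat rate rose, so the adjustment moved the cello string further from 335 Hz — it was already above the reference.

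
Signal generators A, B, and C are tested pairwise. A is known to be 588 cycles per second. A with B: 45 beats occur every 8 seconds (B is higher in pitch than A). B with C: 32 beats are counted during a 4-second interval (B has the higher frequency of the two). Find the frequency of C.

585.625 Hz

A–B: Beat frequency = 45/8 = 5.625 Hz.
B is above A, so f_B = 588 + 5.625 = 593.625 Hz.
B–C: Beat frequency = 32/4 = 8 Hz.
C is below B, so f_C = 593.625 − 8 = 585.625 Hz.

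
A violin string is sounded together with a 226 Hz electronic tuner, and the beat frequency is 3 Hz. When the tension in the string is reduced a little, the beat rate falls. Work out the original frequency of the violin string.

|f − 226| = 3, so the violin string was at either 223 Hz or 229 Hz.
Lower tension means lower frequency; the adjustment lowers the violin string's frequency.
The beat rate fell, so the adjustment moved the violin string toward 226 Hz — it must have started above the reference.

229 Hz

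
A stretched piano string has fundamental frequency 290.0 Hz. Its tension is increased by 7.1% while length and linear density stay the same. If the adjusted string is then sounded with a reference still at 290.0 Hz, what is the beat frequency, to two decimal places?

10.12 Hz

For a string, f ∝ √T, so the new frequency is 290.0·√1.071 = 300.1185 Hz.
f_beat = |300.1185 − 290.0| = 10.12 Hz.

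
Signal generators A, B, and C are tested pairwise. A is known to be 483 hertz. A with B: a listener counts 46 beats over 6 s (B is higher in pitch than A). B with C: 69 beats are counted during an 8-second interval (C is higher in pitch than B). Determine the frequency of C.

499.2917 Hz

A–B: Beat frequency = 46/6 = 7.6667 Hz.
B is above A, so f_B = 483 + 7.6667 = 490.6667 Hz.
B–C: Beat frequency = 69/8 = 8.625 Hz.
C is above B, so f_C = 490.6667 + 8.625 = 499.2917 Hz.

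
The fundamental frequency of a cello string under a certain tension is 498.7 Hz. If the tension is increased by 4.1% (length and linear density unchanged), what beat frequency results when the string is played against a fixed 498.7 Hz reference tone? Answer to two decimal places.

10.12 Hz

For a string, f ∝ √T, so the new frequency is 498.7·√1.041 = 508.8207 Hz.
f_beat = |508.8207 − 498.7| = 10.12 Hz.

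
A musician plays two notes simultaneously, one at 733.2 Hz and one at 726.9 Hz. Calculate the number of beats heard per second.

6.3 Hz

Beats arise from superposition of two nearby frequencies; the beat rate is |f₁ − f₂|.
|733.2 − 726.9| = 6.3 Hz.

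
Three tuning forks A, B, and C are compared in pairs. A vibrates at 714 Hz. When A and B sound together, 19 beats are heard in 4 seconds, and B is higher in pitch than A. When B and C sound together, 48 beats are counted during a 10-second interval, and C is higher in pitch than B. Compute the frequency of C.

723.55 Hz

A–B: Beat frequency = 19/4 = 4.75 Hz.
B is above A, so f_B = 714 + 4.75 = 718.75 Hz.
B–C: Beat frequency = 48/10 = 4.8 Hz.
C is above B, so f_C = 718.75 + 4.8 = 723.55 Hz.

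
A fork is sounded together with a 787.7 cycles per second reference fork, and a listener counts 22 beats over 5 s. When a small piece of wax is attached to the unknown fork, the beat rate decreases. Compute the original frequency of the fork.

Beat frequency = 22/5 = 4.4 Hz.
|f − 787.7| = 4.4, so the fork was at either 783.3 Hz or 792.1 Hz.
Loading a fork with wax lowers its frequency; the adjustment lowers the fork's frequency.
The beat rate fell, so the adjustment moved the fork toward 787.7 Hz — it must have started above the reference.

792.1 Hz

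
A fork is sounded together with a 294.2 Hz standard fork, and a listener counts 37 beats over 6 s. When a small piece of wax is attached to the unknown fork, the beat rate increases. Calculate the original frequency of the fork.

288.0333 Hz

Beat frequency = 37/6 = 6.1667 Hz.
|f − 294.2| = 6.1667, so the fork was at either 288.0333 Hz or 300.3667 Hz.
Loading a fork with wax lowers its frequency; the adjustment lowers the fork's frequency.
The beat rate rose, so the adjustment moved the fork further from 294.2 Hz — it was already below the reference.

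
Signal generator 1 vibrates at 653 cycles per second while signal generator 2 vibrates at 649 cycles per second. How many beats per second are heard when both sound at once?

4 Hz

Beats arise from superposition of two nearby frequencies; the beat rate is |f₁ − f₂|.
|653 − 649| = 4 Hz.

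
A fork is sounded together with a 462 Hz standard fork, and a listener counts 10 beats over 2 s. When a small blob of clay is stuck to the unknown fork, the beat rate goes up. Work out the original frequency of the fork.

457 Hz

Beat frequency = 10/2 = 5 Hz.
|f − 462| = 5, so the fork was at either 457 Hz or 467 Hz.
Adding mass to a fork lowers its frequency; the adjustment lowers the fork's frequency.
The beat rate rose, so the adjustment moved the fork further from 462 Hz — it was already below the reference.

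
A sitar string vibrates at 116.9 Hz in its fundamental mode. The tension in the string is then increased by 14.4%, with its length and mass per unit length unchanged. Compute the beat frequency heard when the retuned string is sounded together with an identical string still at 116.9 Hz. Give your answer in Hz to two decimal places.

For a string, f ∝ √T, so the new frequency is 116.9·√1.144 = 125.0338 Hz.
f_beat = |125.0338 − 116.9| = 8.13 Hz.

8.13 Hz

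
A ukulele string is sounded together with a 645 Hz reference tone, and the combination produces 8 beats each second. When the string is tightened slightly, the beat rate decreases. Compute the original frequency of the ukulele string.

637 Hz

|f − 645| = 8, so the ukulele string was at either 637 Hz or 653 Hz.
Increasing tension raises a string's frequency; the adjustment raises the ukulele string's frequency.
The beat rate fell, so the adjustment moved the ukulele string toward 645 Hz — it must have started below the reference.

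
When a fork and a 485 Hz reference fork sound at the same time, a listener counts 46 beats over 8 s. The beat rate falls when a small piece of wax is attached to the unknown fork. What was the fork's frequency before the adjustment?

Beat frequency = 46/8 = 5.75 Hz.
|f − 485| = 5.75, so the fork was at either 479.25 Hz or 490.75 Hz.
Loading a fork with wax lowers its frequency; the adjustment lowers the fork's frequency.
The beat rate fell, so the adjustment moved the fork toward 485 Hz — it must have started above the reference.

490.75 Hz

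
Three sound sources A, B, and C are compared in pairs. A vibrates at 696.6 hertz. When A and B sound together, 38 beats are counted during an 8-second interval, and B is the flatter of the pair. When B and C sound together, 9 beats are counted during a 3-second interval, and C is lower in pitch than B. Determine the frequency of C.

A–B: Beat frequency = 38/8 = 4.75 Hz.
B is below A, so f_B = 696.6 − 4.75 = 691.85 Hz.
B–C: Beat frequency = 9/3 = 3 Hz.
C is below B, so f_C = 691.85 − 3 = 688.85 Hz.

688.85 Hz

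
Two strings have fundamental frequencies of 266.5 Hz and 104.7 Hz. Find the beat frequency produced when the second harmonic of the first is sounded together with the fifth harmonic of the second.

9.5 Hz

Second harmonic of the first: 2·266.5 = 533.0 Hz.
Fifth harmonic of the second: 5·104.7 = 523.5 Hz.
f_beat = |533.0 − 523.5| = 9.5 Hz.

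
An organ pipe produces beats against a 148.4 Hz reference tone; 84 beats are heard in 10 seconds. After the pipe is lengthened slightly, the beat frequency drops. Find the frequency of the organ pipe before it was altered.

156.8 Hz

Beat frequency = 84/10 = 8.4 Hz.
|f − 148.4| = 8.4, so the organ pipe was at either 140 Hz or 156.8 Hz.
A longer pipe has a lower fundamental; the adjustment lowers the organ pipe's frequency.
The beat rate fell, so the adjustment moved the organ pipe toward 148.4 Hz — it must have started above the reference.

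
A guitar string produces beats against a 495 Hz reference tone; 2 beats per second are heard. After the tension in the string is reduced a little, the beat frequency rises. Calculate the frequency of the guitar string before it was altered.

|f − 495| = 2, so the guitar string was at either 493 Hz or 497 Hz.
Lower tension means lower frequency; the adjustment lowers the guitar string's frequency.
The beat rate rose, so the adjustment moved the guitar string further from 495 Hz — it was already below the reference.

493 Hz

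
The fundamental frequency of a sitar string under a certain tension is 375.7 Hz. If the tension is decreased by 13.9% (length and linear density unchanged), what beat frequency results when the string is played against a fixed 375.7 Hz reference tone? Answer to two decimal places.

For a string, f ∝ √T, so the new frequency is 375.7·√0.861 = 348.6124 Hz.
f_beat = |348.6124 − 375.7| = 27.09 Hz.

27.09 Hz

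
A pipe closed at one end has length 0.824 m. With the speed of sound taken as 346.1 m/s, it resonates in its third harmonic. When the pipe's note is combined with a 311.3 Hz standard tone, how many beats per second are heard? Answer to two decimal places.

Closed pipe (odd harmonics): f_n = n·v/(4L) = 3·346.1/(4·0.824) = 315.0182 Hz.
f_beat = |315.0182 − 311.3| = 3.72 Hz.

3.72 Hz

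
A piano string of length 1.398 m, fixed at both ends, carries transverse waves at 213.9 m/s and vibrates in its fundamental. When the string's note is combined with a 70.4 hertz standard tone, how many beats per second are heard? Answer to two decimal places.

6.10 Hz

For a string fixed at both ends, f_n = n·v/(2L) = 1·213.9/(2·1.398) = 76.5021 Hz.
f_beat = |76.5021 − 70.4| = 6.10 Hz.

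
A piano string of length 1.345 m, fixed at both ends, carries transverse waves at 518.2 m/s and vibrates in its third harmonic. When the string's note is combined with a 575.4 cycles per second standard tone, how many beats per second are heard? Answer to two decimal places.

For a string fixed at both ends, f_n = n·v/(2L) = 3·518.2/(2·1.345) = 577.9182 Hz.
f_beat = |577.9182 − 575.4| = 2.52 Hz.

2.52 Hz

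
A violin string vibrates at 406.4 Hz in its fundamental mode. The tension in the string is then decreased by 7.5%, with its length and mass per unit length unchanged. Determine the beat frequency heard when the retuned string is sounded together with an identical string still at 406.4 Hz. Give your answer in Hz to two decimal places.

For a string, f ∝ √T, so the new frequency is 406.4·√0.925 = 390.8630 Hz.
f_beat = |390.8630 − 406.4| = 15.54 Hz.

15.54 Hz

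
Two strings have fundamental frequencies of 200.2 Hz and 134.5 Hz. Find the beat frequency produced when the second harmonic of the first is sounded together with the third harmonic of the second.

Second harmonic of the first: 2·200.2 = 400.4 Hz.
Third harmonic of the second: 3·134.5 = 403.5 Hz.
f_beat = |400.4 − 403.5| = 3.1 Hz.

3.1 Hz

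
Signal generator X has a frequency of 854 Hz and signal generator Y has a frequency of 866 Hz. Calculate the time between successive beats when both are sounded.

f_beat = |854 − 866| = 12 Hz.
Beat period T = 1 / f_beat = 1 / 12 s.

0.083 s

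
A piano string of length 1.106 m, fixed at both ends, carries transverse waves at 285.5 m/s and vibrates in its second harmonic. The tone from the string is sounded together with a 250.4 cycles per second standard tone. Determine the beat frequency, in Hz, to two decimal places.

For a string fixed at both ends, f_n = n·v/(2L) = 2·285.5/(2·1.106) = 258.1374 Hz.
f_beat = |258.1374 − 250.4| = 7.74 Hz.

7.74 Hz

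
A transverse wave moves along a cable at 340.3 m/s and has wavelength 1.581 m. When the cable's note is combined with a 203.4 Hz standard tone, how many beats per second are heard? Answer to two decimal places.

11.84 Hz

Source frequency f = v/λ = 340.3/1.581 = 215.2435 Hz.
f_beat = |215.2435 − 203.4| = 11.84 Hz.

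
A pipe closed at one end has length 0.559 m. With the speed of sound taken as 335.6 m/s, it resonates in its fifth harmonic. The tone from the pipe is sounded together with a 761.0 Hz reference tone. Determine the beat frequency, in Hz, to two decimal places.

10.55 Hz

Closed pipe (odd harmonics): f_n = n·v/(4L) = 5·335.6/(4·0.559) = 750.4472 Hz.
f_beat = |750.4472 − 761.0| = 10.55 Hz.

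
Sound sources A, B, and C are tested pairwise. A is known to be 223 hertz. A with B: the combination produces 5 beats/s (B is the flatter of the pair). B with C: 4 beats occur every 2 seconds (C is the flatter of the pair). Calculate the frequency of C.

216 Hz

B is below A, so f_B = 223 − 5 = 218 Hz.
B–C: Beat frequency = 4/2 = 2 Hz.
C is below B, so f_C = 218 − 2 = 216 Hz.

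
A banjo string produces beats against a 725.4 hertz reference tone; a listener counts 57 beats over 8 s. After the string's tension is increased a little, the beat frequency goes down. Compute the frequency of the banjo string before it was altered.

Beat frequency = 57/8 = 7.125 Hz.
|f − 725.4| = 7.125, so the banjo string was at either 718.275 Hz or 732.525 Hz.
Higher tension means higher frequency; the adjustment raises the banjo string's frequency.
The beat rate fell, so the adjustment moved the banjo string toward 725.4 Hz — it must have started below the reference.

718.275 Hz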